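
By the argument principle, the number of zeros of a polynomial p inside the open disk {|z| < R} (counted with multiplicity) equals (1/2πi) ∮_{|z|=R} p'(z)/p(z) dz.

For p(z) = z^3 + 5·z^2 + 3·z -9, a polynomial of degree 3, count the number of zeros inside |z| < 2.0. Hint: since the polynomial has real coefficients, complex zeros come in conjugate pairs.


The zeros of p are: -3, 1, -3.
Their magnitudes are: 3, 1, 3.
Zeros with |z| < R = 2.0: 1.
Count = 1.
By the argument principle, (1/2πi) ∮_{|z|=R} p'(z)/p(z) dz equals exactly this count.

Number of zeros inside |z| < 2.0: 1.


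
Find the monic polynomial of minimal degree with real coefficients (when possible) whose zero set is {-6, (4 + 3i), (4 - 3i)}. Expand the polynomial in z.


The polynomial is p(z) = ∏_{α ∈ S} (z − α), where S = {-6, (4 + 3i), (4 - 3i)}.
Expanding the product yields: p(z) = z^3 -2·z^2 -23·z + 150.
Note conjugate pairs combine to real quadratics: (z − (4+3i))(z − (4−3i)) = z² − 8z + 25.
The resulting polynomial has degree 3 and real coefficients as required.

p(z) = z^3 -2·z^2 -23·z + 150.


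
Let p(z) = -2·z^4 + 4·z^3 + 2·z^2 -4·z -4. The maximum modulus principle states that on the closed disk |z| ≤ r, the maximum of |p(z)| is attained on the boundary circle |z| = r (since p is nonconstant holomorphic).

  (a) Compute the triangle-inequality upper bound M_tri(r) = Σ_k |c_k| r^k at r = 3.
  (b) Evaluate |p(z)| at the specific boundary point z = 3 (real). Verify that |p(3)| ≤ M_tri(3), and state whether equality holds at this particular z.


Coefficients: c_0 = -4, c_1 = -4, c_2 = 2, c_3 = 4, c_4 = -2. Radius r = 3.
Part (a). Triangle bound: M_tri(r) = Σ_k |c_k| r^k
  = |-4|·3^0 + |-4|·3^1 + |2|·3^2 + |4|·3^3 + |-2|·3^4
  = 4 + 12 + 18 + 108 + 162 = 304.
This bounds M(r) := max_{|z|=r} |p(z)| from above; equality holds iff all terms c_k z^k can be made to align in phase at a single z on |z|=r.
Part (b). At z = 3 (real, on the circle |z| = r):
  p(3) = (-4)·3^0 + (-4)·3^1 + (2)·3^2 + (4)·3^3 + (-2)·3^4 = -52.
  |p(3)| = 52.
Check: |p(3)| = 52 ≤ 304 = M_tri(3). ✓ Equality does not hold at z = 3 (the coefficients have mixed signs, so the terms do not all align in phase there).

M_tri(3) = 304; |p(3)| = 52; equality at z=3: no.


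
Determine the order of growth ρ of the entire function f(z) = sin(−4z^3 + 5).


Write sin(w) = (e^{iw} ± e^{−iw})/(2 or 2i), so |sin(w)| ≤ e^{|w|}. With w = −4z^3 + 5, |w| ≤ 4r^3 + 5 on |z|=r, giving M(r) ≤ e^{4r^3 + 5} and ρ ≤ 3. For the lower bound, choose z on |z|=r with -4z^3 purely imaginary of modulus 4r^3; then |sin(−4z^3 + 5)| grows like e^{4r^3}/2, so ρ ≥ 3. Hence ρ = 3.
Therefore ρ = 3.

Order ρ = 3.


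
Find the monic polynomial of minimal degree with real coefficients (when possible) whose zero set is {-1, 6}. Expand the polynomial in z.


The polynomial is p(z) = ∏_{α ∈ S} (z − α), where S = {-1, 6}.
Expanding the product yields: p(z) = z^2 -5·z -6.
The resulting polynomial has degree 2 and real coefficients as required.

p(z) = z^2 -5·z -6.


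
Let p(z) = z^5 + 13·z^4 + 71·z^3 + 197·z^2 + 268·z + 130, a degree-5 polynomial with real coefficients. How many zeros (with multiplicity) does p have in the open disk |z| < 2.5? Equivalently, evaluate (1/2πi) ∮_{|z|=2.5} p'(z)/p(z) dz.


The zeros of p are: (-3 + 2i), (-3 - 2i), -1, (-3 + 1i), (-3 - 1i).
Their magnitudes are: 3.606, 3.606, 1, 3.162, 3.162.
Zeros with |z| < R = 2.5: -1.
Count = 1.
By the argument principle, (1/2πi) ∮_{|z|=R} p'(z)/p(z) dz equals exactly this count.

Number of zeros inside |z| < 2.5: 1.


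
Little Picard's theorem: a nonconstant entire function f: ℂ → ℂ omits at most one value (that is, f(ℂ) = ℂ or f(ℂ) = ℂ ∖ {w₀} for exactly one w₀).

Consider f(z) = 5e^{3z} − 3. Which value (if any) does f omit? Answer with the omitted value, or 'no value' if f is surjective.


Little Picard bounds the complement of f(ℂ) to at most one point.
e^{3z} is never zero on ℂ, so 5·e^{3z} takes every value in ℂ ∖ {0}. Adding -3 shifts the range to ℂ ∖ {-3}. Thus f omits exactly the value -3.

Omitted value: -3.


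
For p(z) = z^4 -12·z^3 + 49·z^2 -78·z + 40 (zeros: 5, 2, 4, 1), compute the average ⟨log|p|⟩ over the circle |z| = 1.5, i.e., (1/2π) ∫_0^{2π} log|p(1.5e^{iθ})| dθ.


Zeros: 1, 2, 4, 5; r = 1.5.
Inside |z| < r: 1. Outside (|z| ≥ r): 2, 4, 5.
p(0) = 40, so log|p(0)| = log(40) = 3.6889.
Apply Jensen: I(r) = log|p(0)| + Σ_k log(r/|z_k|), summed over zeros inside |z| < r.
  log(r/|z_k|) for z_k = 1: log(1.5/1) = 0.4055
  Outside zeros (2, 4, 5) contribute nothing to the Jensen sum.
Sum over inside zeros: 0.4055.
I(r) = log|p(0)| + (inside sum) = 3.6889 + 0.4055 = 4.0943.
Note: since some zeros are outside |z| ≤ r, the simplified n·log(r) form does NOT apply — only the inside zeros contribute.

I(r) ≈ 4.0943.


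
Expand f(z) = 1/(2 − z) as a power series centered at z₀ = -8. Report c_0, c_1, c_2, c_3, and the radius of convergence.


Let w = z − z₀, so z = z₀ + w.
Then 2 − z = 2 − (z₀ + w) = (2 − z₀) − w = 10 − w.
f(z) = 1/(10 − w) = (1/(10)) · 1/(1 − w/(10)) = Σ_{n≥0} w^n / (10)^(n+1).
So c_n = 1/(10)^(n+1):
  c_0 = 1/(10)^1 = 1/10.
  c_1 = 1/(10)^2 = 1/100.
  c_2 = 1/(10)^3 = 1/1000.
  c_3 = 1/(10)^4 = 1/10000.
The series is valid for |w/d| < 1, i.e. |z − z₀| < |d|.
Radius of convergence: R = |2 − z₀| = |10| = 10 (distance from z₀ to the singularity z = 2).

c_0 = 1/10, c_1 = 1/100, c_2 = 1/1000, c_3 = 1/10000; R = 10.


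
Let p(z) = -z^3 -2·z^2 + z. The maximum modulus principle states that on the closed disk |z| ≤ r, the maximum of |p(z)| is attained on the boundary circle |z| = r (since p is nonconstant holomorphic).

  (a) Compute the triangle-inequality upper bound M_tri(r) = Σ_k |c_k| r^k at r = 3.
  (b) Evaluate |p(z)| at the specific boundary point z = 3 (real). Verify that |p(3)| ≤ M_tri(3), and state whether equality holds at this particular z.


Coefficients: c_0 = 0, c_1 = 1, c_2 = -2, c_3 = -1. Radius r = 3.
Part (a). Triangle bound: M_tri(r) = Σ_k |c_k| r^k
  = |0|·3^0 + |1|·3^1 + |-2|·3^2 + |-1|·3^3
  = 0 + 3 + 18 + 27 = 48.
This bounds M(r) := max_{|z|=r} |p(z)| from above; equality holds iff all terms c_k z^k can be made to align in phase at a single z on |z|=r.
Part (b). At z = 3 (real, on the circle |z| = r):
  p(3) = (0)·3^0 + (1)·3^1 + (-2)·3^2 + (-1)·3^3 = -42.
  |p(3)| = 42.
Check: |p(3)| = 42 ≤ 48 = M_tri(3). ✓ Equality does not hold at z = 3 (the coefficients have mixed signs, so the terms do not all align in phase there).

M_tri(3) = 48; |p(3)| = 42; equality at z=3: no.


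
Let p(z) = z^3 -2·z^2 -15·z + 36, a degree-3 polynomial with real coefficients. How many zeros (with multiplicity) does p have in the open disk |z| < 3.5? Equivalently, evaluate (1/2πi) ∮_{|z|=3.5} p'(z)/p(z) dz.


The zeros of p are: 3, -4, 3.
Their magnitudes are: 3, 4, 3.
Zeros with |z| < R = 3.5: 3, 3.
Count = 2.
By the argument principle, (1/2πi) ∮_{|z|=R} p'(z)/p(z) dz equals exactly this count.

Number of zeros inside |z| < 3.5: 2.


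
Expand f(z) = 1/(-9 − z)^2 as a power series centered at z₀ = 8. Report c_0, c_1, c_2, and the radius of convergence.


Let w = z − z₀, so z = z₀ + w.
Then -9 − z = -9 − (z₀ + w) = (-9 − z₀) − w = -17 − w.
f(z) = 1/(-17 − w)^2 = (1/(-17)^2) · (1 − w/(-17))^{−2}.
By the binomial series (1−u)^{−2} = Σ_{n≥0} C(n+1, 1) u^n for |u|<1, with u = w/(-17):
  c_n = C(n+1, 1) / (-17)^(n+2).
  c_0 = 1/(-17)^2 = 1/289.
  c_1 = 2/(-17)^3 = -2/4913.
  c_2 = 3/(-17)^4 = 3/83521.
The series is valid for |w/d| < 1, i.e. |z − z₀| < |d|.
Radius of convergence: R = |-9 − z₀| = |-17| = 17 (distance from z₀ to the singularity z = -9).

c_0 = 1/289, c_1 = -2/4913, c_2 = 3/83521; R = 17.


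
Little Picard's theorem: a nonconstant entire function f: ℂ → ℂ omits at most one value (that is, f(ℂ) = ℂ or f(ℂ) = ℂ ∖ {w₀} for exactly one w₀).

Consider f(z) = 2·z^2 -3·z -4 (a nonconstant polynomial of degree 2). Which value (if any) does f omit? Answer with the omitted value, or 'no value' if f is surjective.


Little Picard bounds the complement of f(ℂ) to at most one point.
For every w ∈ ℂ, the equation p(z) − w = 0 is a nonconstant polynomial in z and hence has at least one root by the fundamental theorem of algebra. So p is surjective onto ℂ, omitting no value.

Omitted value: no value.


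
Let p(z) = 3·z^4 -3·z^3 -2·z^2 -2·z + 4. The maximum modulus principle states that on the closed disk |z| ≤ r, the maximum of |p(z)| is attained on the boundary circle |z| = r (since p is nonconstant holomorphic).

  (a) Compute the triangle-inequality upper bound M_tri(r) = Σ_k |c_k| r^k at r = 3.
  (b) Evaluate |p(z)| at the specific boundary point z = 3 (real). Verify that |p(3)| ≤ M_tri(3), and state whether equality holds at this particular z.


Coefficients: c_0 = 4, c_1 = -2, c_2 = -2, c_3 = -3, c_4 = 3. Radius r = 3.
Part (a). Triangle bound: M_tri(r) = Σ_k |c_k| r^k
  = |4|·3^0 + |-2|·3^1 + |-2|·3^2 + |-3|·3^3 + |3|·3^4
  = 4 + 6 + 18 + 81 + 243 = 352.
This bounds M(r) := max_{|z|=r} |p(z)| from above; equality holds iff all terms c_k z^k can be made to align in phase at a single z on |z|=r.
Part (b). At z = 3 (real, on the circle |z| = r):
  p(3) = (4)·3^0 + (-2)·3^1 + (-2)·3^2 + (-3)·3^3 + (3)·3^4 = 142.
  |p(3)| = 142.
Check: |p(3)| = 142 ≤ 352 = M_tri(3). ✓ Equality does not hold at z = 3 (the coefficients have mixed signs, so the terms do not all align in phase there).

M_tri(3) = 352; |p(3)| = 142; equality at z=3: no.


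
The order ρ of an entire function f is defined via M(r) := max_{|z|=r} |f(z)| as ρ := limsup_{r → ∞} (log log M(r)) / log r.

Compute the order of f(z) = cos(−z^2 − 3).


Write cos(w) = (e^{iw} ± e^{−iw})/(2 or 2i), so |cos(w)| ≤ e^{|w|}. With w = −z^2 − 3, |w| ≤ 1r^2 + 3 on |z|=r, giving M(r) ≤ e^{1r^2 + 3} and ρ ≤ 2. For the lower bound, choose z on |z|=r with -1z^2 purely imaginary of modulus 1r^2; then |cos(−z^2 − 3)| grows like e^{1r^2}/2, so ρ ≥ 2. Hence ρ = 2.
Therefore ρ = 2.

Order ρ = 2.


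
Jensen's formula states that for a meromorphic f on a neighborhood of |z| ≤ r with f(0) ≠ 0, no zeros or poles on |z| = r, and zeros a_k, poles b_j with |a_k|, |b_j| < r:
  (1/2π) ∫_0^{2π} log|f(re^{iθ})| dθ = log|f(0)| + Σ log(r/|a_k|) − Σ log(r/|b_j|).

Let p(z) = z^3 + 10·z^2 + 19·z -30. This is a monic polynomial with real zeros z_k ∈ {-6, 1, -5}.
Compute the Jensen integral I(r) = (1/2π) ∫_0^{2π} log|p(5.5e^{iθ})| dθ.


Zeros: -6, -5, 1; r = 5.5.
Inside |z| < r: -5, 1. Outside (|z| ≥ r): -6.
p(0) = -30, so log|p(0)| = log(30) = 3.4012.
Apply Jensen: I(r) = log|p(0)| + Σ_k log(r/|z_k|), summed over zeros inside |z| < r.
  log(r/|z_k|) for z_k = 1: log(5.5/1) = 1.7047
  log(r/|z_k|) for z_k = -5: log(5.5/5) = 0.0953
  Outside zeros (-6) contribute nothing to the Jensen sum.
Sum over inside zeros: 1.8001.
I(r) = log|p(0)| + (inside sum) = 3.4012 + 1.8001 = 5.2013.
Note: since some zeros are outside |z| ≤ r, the simplified n·log(r) form does NOT apply — only the inside zeros contribute.

I(r) ≈ 5.2013.


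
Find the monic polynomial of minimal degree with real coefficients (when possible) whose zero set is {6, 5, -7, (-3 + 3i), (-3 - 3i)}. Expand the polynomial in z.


The polynomial is p(z) = ∏_{α ∈ S} (z − α), where S = {6, 5, -7, (-3 + 3i), (-3 - 3i)}.
Expanding the product yields: p(z) = z^5 + 2·z^4 -53·z^3 -144·z^2 + 414·z + 3780.
Note conjugate pairs combine to real quadratics: (z − (-3+3i))(z − (-3−3i)) = z² + 6z + 18.
The resulting polynomial has degree 5 and real coefficients as required.

p(z) = z^5 + 2·z^4 -53·z^3 -144·z^2 + 414·z + 3780.


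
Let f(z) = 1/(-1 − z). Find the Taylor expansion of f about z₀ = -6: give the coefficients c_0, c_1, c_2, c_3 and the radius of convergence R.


Let w = z − z₀, so z = z₀ + w.
Then -1 − z = -1 − (z₀ + w) = (-1 − z₀) − w = 5 − w.
f(z) = 1/(5 − w) = (1/(5)) · 1/(1 − w/(5)) = Σ_{n≥0} w^n / (5)^(n+1).
So c_n = 1/(5)^(n+1):
  c_0 = 1/(5)^1 = 1/5.
  c_1 = 1/(5)^2 = 1/25.
  c_2 = 1/(5)^3 = 1/125.
  c_3 = 1/(5)^4 = 1/625.
The series is valid for |w/d| < 1, i.e. |z − z₀| < |d|.
Radius of convergence: R = |-1 − z₀| = |5| = 5 (distance from z₀ to the singularity z = -1).

c_0 = 1/5, c_1 = 1/25, c_2 = 1/125, c_3 = 1/625; R = 5.


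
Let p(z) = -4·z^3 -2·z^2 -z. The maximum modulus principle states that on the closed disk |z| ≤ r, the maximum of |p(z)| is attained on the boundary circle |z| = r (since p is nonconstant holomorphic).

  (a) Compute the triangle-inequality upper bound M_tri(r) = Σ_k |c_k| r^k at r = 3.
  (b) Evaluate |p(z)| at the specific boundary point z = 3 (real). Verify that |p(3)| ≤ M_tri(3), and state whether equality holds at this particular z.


Coefficients: c_0 = 0, c_1 = -1, c_2 = -2, c_3 = -4. Radius r = 3.
Part (a). Triangle bound: M_tri(r) = Σ_k |c_k| r^k
  = |0|·3^0 + |-1|·3^1 + |-2|·3^2 + |-4|·3^3
  = 0 + 3 + 18 + 108 = 129.
This bounds M(r) := max_{|z|=r} |p(z)| from above; equality holds iff all terms c_k z^k can be made to align in phase at a single z on |z|=r.
Part (b). At z = 3 (real, on the circle |z| = r):
  p(3) = (0)·3^0 + (-1)·3^1 + (-2)·3^2 + (-4)·3^3 = -129.
  |p(3)| = 129.
Since all nonzero coefficients share the same sign, |p(3)| = 129 = M_tri(3); the triangle bound is attained at z = 3, so in fact M(r) = 129.

M_tri(3) = 129; |p(3)| = 129; equality at z=3: yes.


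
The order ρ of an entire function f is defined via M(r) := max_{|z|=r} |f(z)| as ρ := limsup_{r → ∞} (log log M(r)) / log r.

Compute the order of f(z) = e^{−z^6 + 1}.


|e^{−z^6 + 1}| = e^{Re(-1·z^6) + 1} ≤ e^{1|z|^6 + 1} = e^{1r^6 + 1} on |z| = r, so ρ ≤ 6. Choosing z on |z|=r so that -1·z^6 is real positive (always possible by picking arg z appropriately) gives |f(z)| = e^{1r^6 + 1}, matching the bound. The additive constant 1 does not affect log log M(r) ~ 6·log r. Hence ρ = 6.
Therefore ρ = 6.

Order ρ = 6.


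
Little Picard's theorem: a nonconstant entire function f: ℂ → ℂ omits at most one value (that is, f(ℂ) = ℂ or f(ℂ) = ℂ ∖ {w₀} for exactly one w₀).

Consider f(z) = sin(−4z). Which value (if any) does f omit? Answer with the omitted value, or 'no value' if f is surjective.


Little Picard bounds the complement of f(ℂ) to at most one point.
sin is entire and surjective onto ℂ: for every w ∈ ℂ, sin(ζ) = w has a solution ζ ∈ ℂ (e.g., via the complex inverse arcsin). With ζ = −4z this gives z = ζ/(-4). Then 1·sin(−4z) takes every value in 1·ℂ = ℂ, and adding 0 is a bijection of ℂ. So f is surjective and omits no value. (Note: only on the real line is sin bounded by [−1, 1].)

Omitted value: no value.


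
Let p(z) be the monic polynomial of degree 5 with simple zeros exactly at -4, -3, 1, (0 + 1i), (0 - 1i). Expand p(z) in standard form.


The polynomial is p(z) = ∏_{α ∈ S} (z − α), where S = {-4, -3, 1, (0 + 1i), (0 - 1i)}.
Expanding the product yields: p(z) = z^5 + 6·z^4 + 6·z^3 -6·z^2 + 5·z -12.
Note conjugate pairs combine to real quadratics: (z − (0+1i))(z − (0−1i)) = z² + 1.
The resulting polynomial has degree 5 and real coefficients as required.

p(z) = z^5 + 6·z^4 + 6·z^3 -6·z^2 + 5·z -12.


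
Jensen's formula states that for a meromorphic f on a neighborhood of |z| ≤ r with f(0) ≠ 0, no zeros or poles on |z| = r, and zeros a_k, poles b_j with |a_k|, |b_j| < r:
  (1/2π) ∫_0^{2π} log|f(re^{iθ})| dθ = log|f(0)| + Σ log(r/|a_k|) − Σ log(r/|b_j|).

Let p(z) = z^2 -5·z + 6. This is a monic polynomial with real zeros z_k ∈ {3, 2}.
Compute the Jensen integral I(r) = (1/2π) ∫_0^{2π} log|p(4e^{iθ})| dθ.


Zeros: 2, 3; r = 4.
Inside |z| < r: 2, 3. Outside (|z| ≥ r): ∅.
p(0) = 6, so log|p(0)| = log(6) = 1.7918.
Apply Jensen: I(r) = log|p(0)| + Σ_k log(r/|z_k|), summed over zeros inside |z| < r.
  log(r/|z_k|) for z_k = 3: log(4/3) = 0.2877
  log(r/|z_k|) for z_k = 2: log(4/2) = 0.6931
Sum over inside zeros: 0.9808.
I(r) = log|p(0)| + (inside sum) = 1.7918 + 0.9808 = 2.7726.
Closed form (all zeros inside, monic): I(r) = n·log(r) = 2·log(4) = 2.7726. ✓

I(r) ≈ 2.7726.


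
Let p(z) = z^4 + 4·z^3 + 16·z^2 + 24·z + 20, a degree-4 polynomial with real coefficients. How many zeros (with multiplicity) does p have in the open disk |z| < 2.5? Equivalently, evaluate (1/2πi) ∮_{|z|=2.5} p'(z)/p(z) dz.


The zeros of p are: (-1 + 3i), (-1 - 3i), (-1 + 1i), (-1 - 1i).
Their magnitudes are: 3.162, 3.162, 1.414, 1.414.
Zeros with |z| < R = 2.5: (-1 + 1i), (-1 - 1i).
Count = 2.
By the argument principle, (1/2πi) ∮_{|z|=R} p'(z)/p(z) dz equals exactly this count.

Number of zeros inside |z| < 2.5: 2.


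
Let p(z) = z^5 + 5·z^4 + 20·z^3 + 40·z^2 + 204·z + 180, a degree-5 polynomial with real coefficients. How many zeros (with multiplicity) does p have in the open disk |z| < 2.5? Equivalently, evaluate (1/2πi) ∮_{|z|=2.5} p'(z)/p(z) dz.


The zeros of p are: -1, (-3 + 3i), (-3 - 3i), (1 + 3i), (1 - 3i).
Their magnitudes are: 1, 4.243, 4.243, 3.162, 3.162.
Zeros with |z| < R = 2.5: -1.
Count = 1.
By the argument principle, (1/2πi) ∮_{|z|=R} p'(z)/p(z) dz equals exactly this count.

Number of zeros inside |z| < 2.5: 1.


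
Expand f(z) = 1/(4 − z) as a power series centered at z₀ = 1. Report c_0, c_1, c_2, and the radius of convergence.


Let w = z − z₀, so z = z₀ + w.
Then 4 − z = 4 − (z₀ + w) = (4 − z₀) − w = 3 − w.
f(z) = 1/(3 − w) = (1/(3)) · 1/(1 − w/(3)) = Σ_{n≥0} w^n / (3)^(n+1).
So c_n = 1/(3)^(n+1):
  c_0 = 1/(3)^1 = 1/3.
  c_1 = 1/(3)^2 = 1/9.
  c_2 = 1/(3)^3 = 1/27.
The series is valid for |w/d| < 1, i.e. |z − z₀| < |d|.
Radius of convergence: R = |4 − z₀| = |3| = 3 (distance from z₀ to the singularity z = 4).

c_0 = 1/3, c_1 = 1/9, c_2 = 1/27; R = 3.


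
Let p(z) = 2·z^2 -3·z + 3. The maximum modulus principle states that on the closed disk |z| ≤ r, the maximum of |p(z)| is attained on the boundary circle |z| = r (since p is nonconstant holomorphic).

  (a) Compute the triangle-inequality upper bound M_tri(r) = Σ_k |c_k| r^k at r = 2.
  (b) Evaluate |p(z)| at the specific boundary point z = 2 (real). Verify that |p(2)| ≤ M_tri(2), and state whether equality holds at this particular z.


Coefficients: c_0 = 3, c_1 = -3, c_2 = 2. Radius r = 2.
Part (a). Triangle bound: M_tri(r) = Σ_k |c_k| r^k
  = |3|·2^0 + |-3|·2^1 + |2|·2^2
  = 3 + 6 + 8 = 17.
This bounds M(r) := max_{|z|=r} |p(z)| from above; equality holds iff all terms c_k z^k can be made to align in phase at a single z on |z|=r.
Part (b). At z = 2 (real, on the circle |z| = r):
  p(2) = (3)·2^0 + (-3)·2^1 + (2)·2^2 = 5.
  |p(2)| = 5.
Check: |p(2)| = 5 ≤ 17 = M_tri(2). ✓ Equality does not hold at z = 2 (the coefficients have mixed signs, so the terms do not all align in phase there).

M_tri(2) = 17; |p(2)| = 5; equality at z=2: no.


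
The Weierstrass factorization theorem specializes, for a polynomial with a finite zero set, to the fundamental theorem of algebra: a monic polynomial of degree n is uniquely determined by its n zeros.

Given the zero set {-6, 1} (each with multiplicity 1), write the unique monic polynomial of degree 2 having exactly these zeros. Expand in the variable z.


The polynomial is p(z) = ∏_{α ∈ S} (z − α), where S = {-6, 1}.
Expanding the product yields: p(z) = z^2 + 5·z -6.
The resulting polynomial has degree 2 and real coefficients as required.

p(z) = z^2 + 5·z -6.


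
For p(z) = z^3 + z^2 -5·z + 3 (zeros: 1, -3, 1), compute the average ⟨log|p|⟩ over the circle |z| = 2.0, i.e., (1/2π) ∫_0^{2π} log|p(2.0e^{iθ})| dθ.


Zeros: -3, 1, 1; r = 2.0.
Inside |z| < r: 1, 1. Outside (|z| ≥ r): -3.
p(0) = 3, so log|p(0)| = log(3) = 1.0986.
Apply Jensen: I(r) = log|p(0)| + Σ_k log(r/|z_k|), summed over zeros inside |z| < r.
  log(r/|z_k|) for z_k = 1: log(2.0/1) = 0.6931
  log(r/|z_k|) for z_k = 1: log(2.0/1) = 0.6931
  Outside zeros (-3) contribute nothing to the Jensen sum.
Sum over inside zeros: 1.3863.
I(r) = log|p(0)| + (inside sum) = 1.0986 + 1.3863 = 2.4849.
Note: since some zeros are outside |z| ≤ r, the simplified n·log(r) form does NOT apply — only the inside zeros contribute.

I(r) ≈ 2.4849.


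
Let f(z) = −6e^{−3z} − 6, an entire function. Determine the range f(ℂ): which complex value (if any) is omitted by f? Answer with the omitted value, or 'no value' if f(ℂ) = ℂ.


Little Picard bounds the complement of f(ℂ) to at most one point.
e^{−3z} is never zero on ℂ, so -6·e^{−3z} takes every value in ℂ ∖ {0}. Adding -6 shifts the range to ℂ ∖ {-6}. Thus f omits exactly the value -6.

Omitted value: -6.


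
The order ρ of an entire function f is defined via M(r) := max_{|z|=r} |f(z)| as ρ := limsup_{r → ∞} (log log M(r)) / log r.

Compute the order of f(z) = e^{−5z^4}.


|e^{−5z^4}| = e^{Re(-5·z^4) + 0} ≤ e^{5|z|^4 + 0} = e^{5r^4 + 0} on |z| = r, so ρ ≤ 4. Choosing z on |z|=r so that -5·z^4 is real positive (always possible by picking arg z appropriately) gives |f(z)| = e^{5r^4 + 0}, matching the bound. The additive constant 0 does not affect log log M(r) ~ 4·log r. Hence ρ = 4.
Therefore ρ = 4.

Order ρ = 4.


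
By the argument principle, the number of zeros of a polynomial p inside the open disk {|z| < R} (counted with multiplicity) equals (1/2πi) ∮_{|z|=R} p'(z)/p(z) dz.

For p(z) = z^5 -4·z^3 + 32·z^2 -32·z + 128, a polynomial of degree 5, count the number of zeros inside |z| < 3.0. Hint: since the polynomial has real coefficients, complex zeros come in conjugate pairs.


The zeros of p are: -4, (0 + 2i), (0 - 2i), (2 + 2i), (2 - 2i).
Their magnitudes are: 4, 2, 2, 2.828, 2.828.
Zeros with |z| < R = 3.0: (0 + 2i), (0 - 2i), (2 + 2i), (2 - 2i).
Count = 4.
By the argument principle, (1/2πi) ∮_{|z|=R} p'(z)/p(z) dz equals exactly this count.

Number of zeros inside |z| < 3.0: 4.


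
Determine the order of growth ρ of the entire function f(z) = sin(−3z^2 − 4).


Write sin(w) = (e^{iw} ± e^{−iw})/(2 or 2i), so |sin(w)| ≤ e^{|w|}. With w = −3z^2 − 4, |w| ≤ 3r^2 + 4 on |z|=r, giving M(r) ≤ e^{3r^2 + 4} and ρ ≤ 2. For the lower bound, choose z on |z|=r with -3z^2 purely imaginary of modulus 3r^2; then |sin(−3z^2 − 4)| grows like e^{3r^2}/2, so ρ ≥ 2. Hence ρ = 2.
Therefore ρ = 2.

Order ρ = 2.


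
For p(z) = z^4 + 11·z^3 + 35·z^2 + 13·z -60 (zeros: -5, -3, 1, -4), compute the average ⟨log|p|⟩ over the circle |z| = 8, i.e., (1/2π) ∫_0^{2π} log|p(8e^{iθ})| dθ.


Zeros: -5, -4, -3, 1; r = 8.
Inside |z| < r: -5, -4, -3, 1. Outside (|z| ≥ r): ∅.
p(0) = -60, so log|p(0)| = log(60) = 4.0943.
Apply Jensen: I(r) = log|p(0)| + Σ_k log(r/|z_k|), summed over zeros inside |z| < r.
  log(r/|z_k|) for z_k = -5: log(8/5) = 0.4700
  log(r/|z_k|) for z_k = -3: log(8/3) = 0.9808
  log(r/|z_k|) for z_k = 1: log(8/1) = 2.0794
  log(r/|z_k|) for z_k = -4: log(8/4) = 0.6931
Sum over inside zeros: 4.2234.
I(r) = log|p(0)| + (inside sum) = 4.0943 + 4.2234 = 8.3178.
Closed form (all zeros inside, monic): I(r) = n·log(r) = 4·log(8) = 8.3178. ✓

I(r) ≈ 8.3178.


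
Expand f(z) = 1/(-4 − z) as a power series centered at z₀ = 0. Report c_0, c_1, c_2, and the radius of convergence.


Let w = z − z₀, so z = z₀ + w.
Then -4 − z = -4 − (z₀ + w) = (-4 − z₀) − w = -4 − w.
f(z) = 1/(-4 − w) = (1/(-4)) · 1/(1 − w/(-4)) = Σ_{n≥0} w^n / (-4)^(n+1).
So c_n = 1/(-4)^(n+1):
  c_0 = 1/(-4)^1 = -1/4.
  c_1 = 1/(-4)^2 = 1/16.
  c_2 = 1/(-4)^3 = -1/64.
The series is valid for |w/d| < 1, i.e. |z − z₀| < |d|.
Radius of convergence: R = |-4 − z₀| = |-4| = 4 (distance from z₀ to the singularity z = -4).

c_0 = -1/4, c_1 = 1/16, c_2 = -1/64; R = 4.


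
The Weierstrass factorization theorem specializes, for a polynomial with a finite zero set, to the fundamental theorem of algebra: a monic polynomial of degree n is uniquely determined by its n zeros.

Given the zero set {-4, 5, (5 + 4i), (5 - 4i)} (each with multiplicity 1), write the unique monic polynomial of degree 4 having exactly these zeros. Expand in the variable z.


The polynomial is p(z) = ∏_{α ∈ S} (z − α), where S = {-4, 5, (5 + 4i), (5 - 4i)}.
Expanding the product yields: p(z) = z^4 -11·z^3 + 31·z^2 + 159·z -820.
Note conjugate pairs combine to real quadratics: (z − (5+4i))(z − (5−4i)) = z² − 10z + 41.
The resulting polynomial has degree 4 and real coefficients as required.

p(z) = z^4 -11·z^3 + 31·z^2 + 159·z -820.


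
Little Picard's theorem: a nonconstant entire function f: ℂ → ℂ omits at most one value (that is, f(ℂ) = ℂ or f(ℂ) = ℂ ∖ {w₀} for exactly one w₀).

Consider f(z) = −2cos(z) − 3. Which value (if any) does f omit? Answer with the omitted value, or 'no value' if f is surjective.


Little Picard bounds the complement of f(ℂ) to at most one point.
cos is entire and surjective onto ℂ: for every w ∈ ℂ, cos(ζ) = w has a solution ζ ∈ ℂ (e.g., via the complex inverse arccos). With ζ = z this gives z = ζ/(1). Then -2·cos(z) takes every value in -2·ℂ = ℂ, and adding -3 is a bijection of ℂ. So f is surjective and omits no value. (Note: only on the real line is cos bounded by [−1, 1].)

Omitted value: no value.


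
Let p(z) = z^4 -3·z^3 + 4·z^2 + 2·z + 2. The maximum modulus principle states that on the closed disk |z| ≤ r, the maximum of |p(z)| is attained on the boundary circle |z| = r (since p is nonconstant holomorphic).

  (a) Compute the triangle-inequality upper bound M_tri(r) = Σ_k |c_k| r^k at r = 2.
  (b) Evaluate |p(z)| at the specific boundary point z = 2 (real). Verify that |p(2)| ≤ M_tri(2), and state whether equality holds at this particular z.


Coefficients: c_0 = 2, c_1 = 2, c_2 = 4, c_3 = -3, c_4 = 1. Radius r = 2.
Part (a). Triangle bound: M_tri(r) = Σ_k |c_k| r^k
  = |2|·2^0 + |2|·2^1 + |4|·2^2 + |-3|·2^3 + |1|·2^4
  = 2 + 4 + 16 + 24 + 16 = 62.
This bounds M(r) := max_{|z|=r} |p(z)| from above; equality holds iff all terms c_k z^k can be made to align in phase at a single z on |z|=r.
Part (b). At z = 2 (real, on the circle |z| = r):
  p(2) = (2)·2^0 + (2)·2^1 + (4)·2^2 + (-3)·2^3 + (1)·2^4 = 14.
  |p(2)| = 14.
Check: |p(2)| = 14 ≤ 62 = M_tri(2). ✓ Equality does not hold at z = 2 (the coefficients have mixed signs, so the terms do not all align in phase there).

M_tri(2) = 62; |p(2)| = 14; equality at z=2: no.


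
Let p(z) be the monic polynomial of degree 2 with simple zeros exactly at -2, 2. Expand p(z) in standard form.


The polynomial is p(z) = ∏_{α ∈ S} (z − α), where S = {-2, 2}.
Expanding the product yields: p(z) = z^2 -4.
The resulting polynomial has degree 2 and real coefficients as required.

p(z) = z^2 -4.


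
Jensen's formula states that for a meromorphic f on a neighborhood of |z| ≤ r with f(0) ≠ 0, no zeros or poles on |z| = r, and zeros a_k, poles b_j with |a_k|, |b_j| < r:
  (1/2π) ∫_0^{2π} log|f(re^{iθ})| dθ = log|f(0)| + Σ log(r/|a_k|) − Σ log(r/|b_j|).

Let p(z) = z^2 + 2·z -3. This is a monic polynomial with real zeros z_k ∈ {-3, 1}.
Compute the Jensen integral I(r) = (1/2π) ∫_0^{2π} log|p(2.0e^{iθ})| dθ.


Zeros: -3, 1; r = 2.0.
Inside |z| < r: 1. Outside (|z| ≥ r): -3.
p(0) = -3, so log|p(0)| = log(3) = 1.0986.
Apply Jensen: I(r) = log|p(0)| + Σ_k log(r/|z_k|), summed over zeros inside |z| < r.
  log(r/|z_k|) for z_k = 1: log(2.0/1) = 0.6931
  Outside zeros (-3) contribute nothing to the Jensen sum.
Sum over inside zeros: 0.6931.
I(r) = log|p(0)| + (inside sum) = 1.0986 + 0.6931 = 1.7918.
Note: since some zeros are outside |z| ≤ r, the simplified n·log(r) form does NOT apply — only the inside zeros contribute.

I(r) ≈ 1.7918.


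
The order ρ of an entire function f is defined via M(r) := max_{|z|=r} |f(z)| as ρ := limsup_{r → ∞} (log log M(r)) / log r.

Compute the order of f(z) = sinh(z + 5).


sinh(w) is a linear combination of e^{iw} and e^{−iw} (or e^w, e^{−w} in the hyperbolic case), so |sinh(w)| ≤ e^{|w|}. With w = z + 5, |w| ≤ 1|z| + 5 = 1r + 5 on |z| = r, giving M(r) ≤ e^{1r + 5}, so ρ ≤ 1. On a suitable ray (z = it for sin/cos; z = t for sinh/cosh, t real → ∞), |sinh(z + 5)| grows like e^{1|t|}/2, so ρ ≥ 1. Hence ρ = 1.
Therefore ρ = 1.

Order ρ = 1.


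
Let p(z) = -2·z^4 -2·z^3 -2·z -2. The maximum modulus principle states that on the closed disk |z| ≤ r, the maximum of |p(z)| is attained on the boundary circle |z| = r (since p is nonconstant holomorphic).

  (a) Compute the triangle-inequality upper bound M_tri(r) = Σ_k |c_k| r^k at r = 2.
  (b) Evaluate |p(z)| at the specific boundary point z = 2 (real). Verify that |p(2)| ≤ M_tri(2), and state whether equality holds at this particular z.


Coefficients: c_0 = -2, c_1 = -2, c_2 = 0, c_3 = -2, c_4 = -2. Radius r = 2.
Part (a). Triangle bound: M_tri(r) = Σ_k |c_k| r^k
  = |-2|·2^0 + |-2|·2^1 + |0|·2^2 + |-2|·2^3 + |-2|·2^4
  = 2 + 4 + 0 + 16 + 32 = 54.
This bounds M(r) := max_{|z|=r} |p(z)| from above; equality holds iff all terms c_k z^k can be made to align in phase at a single z on |z|=r.
Part (b). At z = 2 (real, on the circle |z| = r):
  p(2) = (-2)·2^0 + (-2)·2^1 + (0)·2^2 + (-2)·2^3 + (-2)·2^4 = -54.
  |p(2)| = 54.
Since all nonzero coefficients share the same sign, |p(2)| = 54 = M_tri(2); the triangle bound is attained at z = 2, so in fact M(r) = 54.

M_tri(2) = 54; |p(2)| = 54; equality at z=2: yes.


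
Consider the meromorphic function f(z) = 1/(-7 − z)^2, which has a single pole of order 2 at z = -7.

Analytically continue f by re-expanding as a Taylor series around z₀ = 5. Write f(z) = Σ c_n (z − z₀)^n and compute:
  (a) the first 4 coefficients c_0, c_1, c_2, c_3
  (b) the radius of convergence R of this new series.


Let w = z − z₀, so z = z₀ + w.
Then -7 − z = -7 − (z₀ + w) = (-7 − z₀) − w = -12 − w.
f(z) = 1/(-12 − w)^2 = (1/(-12)^2) · (1 − w/(-12))^{−2}.
By the binomial series (1−u)^{−2} = Σ_{n≥0} C(n+1, 1) u^n for |u|<1, with u = w/(-12):
  c_n = C(n+1, 1) / (-12)^(n+2).
  c_0 = 1/(-12)^2 = 1/144.
  c_1 = 2/(-12)^3 = -1/864.
  c_2 = 3/(-12)^4 = 1/6912.
  c_3 = 4/(-12)^5 = -1/62208.
The series is valid for |w/d| < 1, i.e. |z − z₀| < |d|.
Radius of convergence: R = |-7 − z₀| = |-12| = 12 (distance from z₀ to the singularity z = -7).

c_0 = 1/144, c_1 = -1/864, c_2 = 1/6912, c_3 = -1/62208; R = 12.


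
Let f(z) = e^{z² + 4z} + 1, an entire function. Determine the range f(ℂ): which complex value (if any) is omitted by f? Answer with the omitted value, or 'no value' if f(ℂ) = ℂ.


Little Picard bounds the complement of f(ℂ) to at most one point.
The exponent g(z) = z² + 4z is a nonconstant polynomial, hence surjective onto ℂ. So e^{g(z)} takes every value in {e^w : w ∈ ℂ} = ℂ ∖ {0}. Adding 1 shifts the range to ℂ ∖ {1}. f omits exactly 1.

Omitted value: 1.


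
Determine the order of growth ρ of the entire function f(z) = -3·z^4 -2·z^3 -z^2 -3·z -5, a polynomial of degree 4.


|f(z)| ≤ Σ|c_k|·r^k = O(r^4) as r → ∞. Polynomial growth is O(e^{r^ε}) for every ε > 0 (since r^4/e^{r^ε} → 0), so ρ ≤ ε for all ε > 0, i.e. ρ = 0. Every nonconstant polynomial has order 0.
Therefore ρ = 0.

Order ρ = 0.


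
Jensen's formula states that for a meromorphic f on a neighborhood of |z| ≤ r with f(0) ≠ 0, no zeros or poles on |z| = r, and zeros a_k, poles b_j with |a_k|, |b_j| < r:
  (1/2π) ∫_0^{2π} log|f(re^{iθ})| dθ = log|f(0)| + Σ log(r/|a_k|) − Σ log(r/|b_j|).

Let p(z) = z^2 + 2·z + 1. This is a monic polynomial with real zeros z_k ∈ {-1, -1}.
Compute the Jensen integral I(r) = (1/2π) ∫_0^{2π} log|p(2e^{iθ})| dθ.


Zeros: -1, -1; r = 2.
Inside |z| < r: -1, -1. Outside (|z| ≥ r): ∅.
p(0) = 1, so log|p(0)| = log(1) = 0.0000.
Apply Jensen: I(r) = log|p(0)| + Σ_k log(r/|z_k|), summed over zeros inside |z| < r.
  log(r/|z_k|) for z_k = -1: log(2/1) = 0.6931
  log(r/|z_k|) for z_k = -1: log(2/1) = 0.6931
Sum over inside zeros: 1.3863.
I(r) = log|p(0)| + (inside sum) = 0.0000 + 1.3863 = 1.3863.
Closed form (all zeros inside, monic): I(r) = n·log(r) = 2·log(2) = 1.3863. ✓

I(r) ≈ 1.3863.


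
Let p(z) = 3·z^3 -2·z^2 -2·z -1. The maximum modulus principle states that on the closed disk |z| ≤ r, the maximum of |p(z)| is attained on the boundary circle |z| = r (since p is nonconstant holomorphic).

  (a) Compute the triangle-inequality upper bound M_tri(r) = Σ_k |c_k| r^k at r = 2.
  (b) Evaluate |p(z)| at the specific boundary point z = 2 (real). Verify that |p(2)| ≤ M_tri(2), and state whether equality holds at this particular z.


Coefficients: c_0 = -1, c_1 = -2, c_2 = -2, c_3 = 3. Radius r = 2.
Part (a). Triangle bound: M_tri(r) = Σ_k |c_k| r^k
  = |-1|·2^0 + |-2|·2^1 + |-2|·2^2 + |3|·2^3
  = 1 + 4 + 8 + 24 = 37.
This bounds M(r) := max_{|z|=r} |p(z)| from above; equality holds iff all terms c_k z^k can be made to align in phase at a single z on |z|=r.
Part (b). At z = 2 (real, on the circle |z| = r):
  p(2) = (-1)·2^0 + (-2)·2^1 + (-2)·2^2 + (3)·2^3 = 11.
  |p(2)| = 11.
Check: |p(2)| = 11 ≤ 37 = M_tri(2). ✓ Equality does not hold at z = 2 (the coefficients have mixed signs, so the terms do not all align in phase there).

M_tri(2) = 37; |p(2)| = 11; equality at z=2: no.


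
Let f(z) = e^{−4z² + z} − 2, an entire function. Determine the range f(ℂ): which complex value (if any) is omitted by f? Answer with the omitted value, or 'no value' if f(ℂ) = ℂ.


Little Picard bounds the complement of f(ℂ) to at most one point.
The exponent g(z) = −4z² + z is a nonconstant polynomial, hence surjective onto ℂ. So e^{g(z)} takes every value in {e^w : w ∈ ℂ} = ℂ ∖ {0}. Adding -2 shifts the range to ℂ ∖ {-2}. f omits exactly -2.

Omitted value: -2.


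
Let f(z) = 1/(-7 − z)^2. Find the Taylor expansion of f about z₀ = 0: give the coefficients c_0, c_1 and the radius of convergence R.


Let w = z − z₀, so z = z₀ + w.
Then -7 − z = -7 − (z₀ + w) = (-7 − z₀) − w = -7 − w.
f(z) = 1/(-7 − w)^2 = (1/(-7)^2) · (1 − w/(-7))^{−2}.
By the binomial series (1−u)^{−2} = Σ_{n≥0} C(n+1, 1) u^n for |u|<1, with u = w/(-7):
  c_n = C(n+1, 1) / (-7)^(n+2).
  c_0 = 1/(-7)^2 = 1/49.
  c_1 = 2/(-7)^3 = -2/343.
The series is valid for |w/d| < 1, i.e. |z − z₀| < |d|.
Radius of convergence: R = |-7 − z₀| = |-7| = 7 (distance from z₀ to the singularity z = -7).

c_0 = 1/49, c_1 = -2/343; R = 7.


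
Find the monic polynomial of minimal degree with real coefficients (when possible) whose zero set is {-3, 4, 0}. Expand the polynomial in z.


The polynomial is p(z) = ∏_{α ∈ S} (z − α), where S = {-3, 4, 0}.
Expanding the product yields: p(z) = z^3 -z^2 -12·z.
The resulting polynomial has degree 3 and real coefficients as required.

p(z) = z^3 -z^2 -12·z.


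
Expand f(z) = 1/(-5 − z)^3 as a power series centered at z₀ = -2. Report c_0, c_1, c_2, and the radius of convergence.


Let w = z − z₀, so z = z₀ + w.
Then -5 − z = -5 − (z₀ + w) = (-5 − z₀) − w = -3 − w.
f(z) = 1/(-3 − w)^3 = (1/(-3)^3) · (1 − w/(-3))^{−3}.
By the binomial series (1−u)^{−3} = Σ_{n≥0} C(n+2, 2) u^n for |u|<1, with u = w/(-3):
  c_n = C(n+2, 2) / (-3)^(n+3).
  c_0 = 1/(-3)^3 = -1/27.
  c_1 = 3/(-3)^4 = 1/27.
  c_2 = 6/(-3)^5 = -2/81.
The series is valid for |w/d| < 1, i.e. |z − z₀| < |d|.
Radius of convergence: R = |-5 − z₀| = |-3| = 3 (distance from z₀ to the singularity z = -5).

c_0 = -1/27, c_1 = 1/27, c_2 = -2/81; R = 3.


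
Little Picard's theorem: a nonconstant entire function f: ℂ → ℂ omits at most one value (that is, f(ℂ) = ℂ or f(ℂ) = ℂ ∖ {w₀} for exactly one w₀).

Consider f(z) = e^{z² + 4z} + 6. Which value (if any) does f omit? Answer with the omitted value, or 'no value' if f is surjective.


Little Picard bounds the complement of f(ℂ) to at most one point.
The exponent g(z) = z² + 4z is a nonconstant polynomial, hence surjective onto ℂ. So e^{g(z)} takes every value in {e^w : w ∈ ℂ} = ℂ ∖ {0}. Adding 6 shifts the range to ℂ ∖ {6}. f omits exactly 6.

Omitted value: 6.


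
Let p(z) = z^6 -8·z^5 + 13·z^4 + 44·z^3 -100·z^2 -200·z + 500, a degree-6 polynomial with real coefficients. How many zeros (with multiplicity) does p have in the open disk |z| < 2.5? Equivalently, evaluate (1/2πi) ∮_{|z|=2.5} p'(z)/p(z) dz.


The zeros of p are: (3 + 1i), (3 - 1i), (3 + 1i), (3 - 1i), (-2 + 1i), (-2 - 1i).
Their magnitudes are: 3.162, 3.162, 3.162, 3.162, 2.236, 2.236.
Zeros with |z| < R = 2.5: (-2 + 1i), (-2 - 1i).
Count = 2.
By the argument principle, (1/2πi) ∮_{|z|=R} p'(z)/p(z) dz equals exactly this count.

Number of zeros inside |z| < 2.5: 2.


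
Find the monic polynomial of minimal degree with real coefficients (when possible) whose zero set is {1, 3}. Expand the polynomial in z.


The polynomial is p(z) = ∏_{α ∈ S} (z − α), where S = {1, 3}.
Expanding the product yields: p(z) = z^2 -4·z + 3.
The resulting polynomial has degree 2 and real coefficients as required.

p(z) = z^2 -4·z + 3.


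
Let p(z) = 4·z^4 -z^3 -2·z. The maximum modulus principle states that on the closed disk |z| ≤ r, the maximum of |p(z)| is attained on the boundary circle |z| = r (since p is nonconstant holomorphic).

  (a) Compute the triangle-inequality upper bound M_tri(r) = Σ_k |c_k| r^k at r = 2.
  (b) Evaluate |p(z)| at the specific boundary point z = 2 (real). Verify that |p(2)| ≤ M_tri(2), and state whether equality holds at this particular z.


Coefficients: c_0 = 0, c_1 = -2, c_2 = 0, c_3 = -1, c_4 = 4. Radius r = 2.
Part (a). Triangle bound: M_tri(r) = Σ_k |c_k| r^k
  = |0|·2^0 + |-2|·2^1 + |0|·2^2 + |-1|·2^3 + |4|·2^4
  = 0 + 4 + 0 + 8 + 64 = 76.
This bounds M(r) := max_{|z|=r} |p(z)| from above; equality holds iff all terms c_k z^k can be made to align in phase at a single z on |z|=r.
Part (b). At z = 2 (real, on the circle |z| = r):
  p(2) = (0)·2^0 + (-2)·2^1 + (0)·2^2 + (-1)·2^3 + (4)·2^4 = 52.
  |p(2)| = 52.
Check: |p(2)| = 52 ≤ 76 = M_tri(2). ✓ Equality does not hold at z = 2 (the coefficients have mixed signs, so the terms do not all align in phase there).

M_tri(2) = 76; |p(2)| = 52; equality at z=2: no.


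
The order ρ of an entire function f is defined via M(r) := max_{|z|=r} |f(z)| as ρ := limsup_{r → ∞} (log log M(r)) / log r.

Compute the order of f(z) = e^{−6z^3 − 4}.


|e^{−6z^3 − 4}| = e^{Re(-6·z^3) + -4} ≤ e^{6|z|^3 + -4} = e^{6r^3 + -4} on |z| = r, so ρ ≤ 3. Choosing z on |z|=r so that -6·z^3 is real positive (always possible by picking arg z appropriately) gives |f(z)| = e^{6r^3 + -4}, matching the bound. The additive constant -4 does not affect log log M(r) ~ 3·log r. Hence ρ = 3.
Therefore ρ = 3.

Order ρ = 3.


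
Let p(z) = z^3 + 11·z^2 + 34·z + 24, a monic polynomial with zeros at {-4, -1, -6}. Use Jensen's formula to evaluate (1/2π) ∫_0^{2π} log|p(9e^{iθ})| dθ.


Zeros: -6, -4, -1; r = 9.
Inside |z| < r: -6, -4, -1. Outside (|z| ≥ r): ∅.
p(0) = 24, so log|p(0)| = log(24) = 3.1781.
Apply Jensen: I(r) = log|p(0)| + Σ_k log(r/|z_k|), summed over zeros inside |z| < r.
  log(r/|z_k|) for z_k = -4: log(9/4) = 0.8109
  log(r/|z_k|) for z_k = -1: log(9/1) = 2.1972
  log(r/|z_k|) for z_k = -6: log(9/6) = 0.4055
Sum over inside zeros: 3.4136.
I(r) = log|p(0)| + (inside sum) = 3.1781 + 3.4136 = 6.5917.
Closed form (all zeros inside, monic): I(r) = n·log(r) = 3·log(9) = 6.5917. ✓

I(r) ≈ 6.5917.


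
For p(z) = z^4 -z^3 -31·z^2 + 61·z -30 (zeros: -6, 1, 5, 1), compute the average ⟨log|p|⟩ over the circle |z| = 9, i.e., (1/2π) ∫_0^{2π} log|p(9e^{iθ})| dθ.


Zeros: -6, 1, 1, 5; r = 9.
Inside |z| < r: -6, 1, 1, 5. Outside (|z| ≥ r): ∅.
p(0) = -30, so log|p(0)| = log(30) = 3.4012.
Apply Jensen: I(r) = log|p(0)| + Σ_k log(r/|z_k|), summed over zeros inside |z| < r.
  log(r/|z_k|) for z_k = -6: log(9/6) = 0.4055
  log(r/|z_k|) for z_k = 1: log(9/1) = 2.1972
  log(r/|z_k|) for z_k = 5: log(9/5) = 0.5878
  log(r/|z_k|) for z_k = 1: log(9/1) = 2.1972
Sum over inside zeros: 5.3877.
I(r) = log|p(0)| + (inside sum) = 3.4012 + 5.3877 = 8.7889.
Closed form (all zeros inside, monic): I(r) = n·log(r) = 4·log(9) = 8.7889. ✓

I(r) ≈ 8.7889.
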